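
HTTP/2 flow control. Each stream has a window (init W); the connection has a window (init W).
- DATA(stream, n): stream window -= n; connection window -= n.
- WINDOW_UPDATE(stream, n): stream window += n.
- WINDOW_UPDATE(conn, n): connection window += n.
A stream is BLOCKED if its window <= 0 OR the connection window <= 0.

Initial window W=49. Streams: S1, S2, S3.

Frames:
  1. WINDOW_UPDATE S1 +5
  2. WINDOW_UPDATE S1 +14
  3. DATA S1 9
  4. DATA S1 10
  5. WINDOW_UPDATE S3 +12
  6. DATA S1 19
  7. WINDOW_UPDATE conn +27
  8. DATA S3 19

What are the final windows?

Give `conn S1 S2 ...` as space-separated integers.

Op 1: conn=49 S1=54 S2=49 S3=49 blocked=[]
Op 2: conn=49 S1=68 S2=49 S3=49 blocked=[]
Op 3: conn=40 S1=59 S2=49 S3=49 blocked=[]
Op 4: conn=30 S1=49 S2=49 S3=49 blocked=[]
Op 5: conn=30 S1=49 S2=49 S3=61 blocked=[]
Op 6: conn=11 S1=30 S2=49 S3=61 blocked=[]
Op 7: conn=38 S1=30 S2=49 S3=61 blocked=[]
Op 8: conn=19 S1=30 S2=49 S3=42 blocked=[]

Answer: 19 30 49 42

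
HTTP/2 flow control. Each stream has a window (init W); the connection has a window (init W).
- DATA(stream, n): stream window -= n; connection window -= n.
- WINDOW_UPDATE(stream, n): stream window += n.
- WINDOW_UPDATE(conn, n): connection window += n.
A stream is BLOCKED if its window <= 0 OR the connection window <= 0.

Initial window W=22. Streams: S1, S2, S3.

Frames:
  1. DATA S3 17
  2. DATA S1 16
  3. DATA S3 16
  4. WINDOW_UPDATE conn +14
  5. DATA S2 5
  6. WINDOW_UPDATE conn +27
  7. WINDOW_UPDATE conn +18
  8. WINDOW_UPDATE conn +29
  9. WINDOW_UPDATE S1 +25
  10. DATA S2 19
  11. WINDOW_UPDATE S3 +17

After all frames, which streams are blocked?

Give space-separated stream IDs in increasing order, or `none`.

Answer: S2

Derivation:
Op 1: conn=5 S1=22 S2=22 S3=5 blocked=[]
Op 2: conn=-11 S1=6 S2=22 S3=5 blocked=[1, 2, 3]
Op 3: conn=-27 S1=6 S2=22 S3=-11 blocked=[1, 2, 3]
Op 4: conn=-13 S1=6 S2=22 S3=-11 blocked=[1, 2, 3]
Op 5: conn=-18 S1=6 S2=17 S3=-11 blocked=[1, 2, 3]
Op 6: conn=9 S1=6 S2=17 S3=-11 blocked=[3]
Op 7: conn=27 S1=6 S2=17 S3=-11 blocked=[3]
Op 8: conn=56 S1=6 S2=17 S3=-11 blocked=[3]
Op 9: conn=56 S1=31 S2=17 S3=-11 blocked=[3]
Op 10: conn=37 S1=31 S2=-2 S3=-11 blocked=[2, 3]
Op 11: conn=37 S1=31 S2=-2 S3=6 blocked=[2]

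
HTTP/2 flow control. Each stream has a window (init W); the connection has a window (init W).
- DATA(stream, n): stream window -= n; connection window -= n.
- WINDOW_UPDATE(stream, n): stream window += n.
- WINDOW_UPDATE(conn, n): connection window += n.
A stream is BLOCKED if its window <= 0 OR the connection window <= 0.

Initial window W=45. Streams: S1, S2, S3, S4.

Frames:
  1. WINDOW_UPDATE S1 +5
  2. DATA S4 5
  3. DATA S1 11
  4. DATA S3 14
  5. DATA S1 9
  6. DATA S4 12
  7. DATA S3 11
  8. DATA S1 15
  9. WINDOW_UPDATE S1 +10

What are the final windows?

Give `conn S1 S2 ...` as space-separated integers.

Answer: -32 25 45 20 28

Derivation:
Op 1: conn=45 S1=50 S2=45 S3=45 S4=45 blocked=[]
Op 2: conn=40 S1=50 S2=45 S3=45 S4=40 blocked=[]
Op 3: conn=29 S1=39 S2=45 S3=45 S4=40 blocked=[]
Op 4: conn=15 S1=39 S2=45 S3=31 S4=40 blocked=[]
Op 5: conn=6 S1=30 S2=45 S3=31 S4=40 blocked=[]
Op 6: conn=-6 S1=30 S2=45 S3=31 S4=28 blocked=[1, 2, 3, 4]
Op 7: conn=-17 S1=30 S2=45 S3=20 S4=28 blocked=[1, 2, 3, 4]
Op 8: conn=-32 S1=15 S2=45 S3=20 S4=28 blocked=[1, 2, 3, 4]
Op 9: conn=-32 S1=25 S2=45 S3=20 S4=28 blocked=[1, 2, 3, 4]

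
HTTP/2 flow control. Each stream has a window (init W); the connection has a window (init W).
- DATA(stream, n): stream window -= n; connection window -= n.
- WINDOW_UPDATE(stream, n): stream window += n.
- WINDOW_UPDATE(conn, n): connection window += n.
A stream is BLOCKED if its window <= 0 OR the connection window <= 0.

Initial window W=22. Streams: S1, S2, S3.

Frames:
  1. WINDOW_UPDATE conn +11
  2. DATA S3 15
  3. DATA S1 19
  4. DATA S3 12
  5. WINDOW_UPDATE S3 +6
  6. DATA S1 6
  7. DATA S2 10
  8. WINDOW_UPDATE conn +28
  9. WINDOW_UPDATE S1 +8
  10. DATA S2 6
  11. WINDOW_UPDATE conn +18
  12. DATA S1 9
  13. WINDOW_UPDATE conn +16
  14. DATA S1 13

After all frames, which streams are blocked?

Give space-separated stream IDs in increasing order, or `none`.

Answer: S1

Derivation:
Op 1: conn=33 S1=22 S2=22 S3=22 blocked=[]
Op 2: conn=18 S1=22 S2=22 S3=7 blocked=[]
Op 3: conn=-1 S1=3 S2=22 S3=7 blocked=[1, 2, 3]
Op 4: conn=-13 S1=3 S2=22 S3=-5 blocked=[1, 2, 3]
Op 5: conn=-13 S1=3 S2=22 S3=1 blocked=[1, 2, 3]
Op 6: conn=-19 S1=-3 S2=22 S3=1 blocked=[1, 2, 3]
Op 7: conn=-29 S1=-3 S2=12 S3=1 blocked=[1, 2, 3]
Op 8: conn=-1 S1=-3 S2=12 S3=1 blocked=[1, 2, 3]
Op 9: conn=-1 S1=5 S2=12 S3=1 blocked=[1, 2, 3]
Op 10: conn=-7 S1=5 S2=6 S3=1 blocked=[1, 2, 3]
Op 11: conn=11 S1=5 S2=6 S3=1 blocked=[]
Op 12: conn=2 S1=-4 S2=6 S3=1 blocked=[1]
Op 13: conn=18 S1=-4 S2=6 S3=1 blocked=[1]
Op 14: conn=5 S1=-17 S2=6 S3=1 blocked=[1]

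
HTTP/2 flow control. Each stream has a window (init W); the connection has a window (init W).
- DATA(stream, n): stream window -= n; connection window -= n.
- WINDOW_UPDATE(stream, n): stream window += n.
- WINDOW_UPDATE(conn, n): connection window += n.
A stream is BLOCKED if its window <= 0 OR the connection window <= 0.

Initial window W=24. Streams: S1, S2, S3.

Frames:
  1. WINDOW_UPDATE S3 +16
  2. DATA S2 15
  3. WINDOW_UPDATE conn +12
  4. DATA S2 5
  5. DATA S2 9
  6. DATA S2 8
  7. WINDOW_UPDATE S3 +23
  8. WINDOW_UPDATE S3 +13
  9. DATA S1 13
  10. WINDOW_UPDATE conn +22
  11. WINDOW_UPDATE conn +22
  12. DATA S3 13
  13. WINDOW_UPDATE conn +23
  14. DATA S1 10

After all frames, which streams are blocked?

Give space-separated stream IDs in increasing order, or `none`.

Answer: S2

Derivation:
Op 1: conn=24 S1=24 S2=24 S3=40 blocked=[]
Op 2: conn=9 S1=24 S2=9 S3=40 blocked=[]
Op 3: conn=21 S1=24 S2=9 S3=40 blocked=[]
Op 4: conn=16 S1=24 S2=4 S3=40 blocked=[]
Op 5: conn=7 S1=24 S2=-5 S3=40 blocked=[2]
Op 6: conn=-1 S1=24 S2=-13 S3=40 blocked=[1, 2, 3]
Op 7: conn=-1 S1=24 S2=-13 S3=63 blocked=[1, 2, 3]
Op 8: conn=-1 S1=24 S2=-13 S3=76 blocked=[1, 2, 3]
Op 9: conn=-14 S1=11 S2=-13 S3=76 blocked=[1, 2, 3]
Op 10: conn=8 S1=11 S2=-13 S3=76 blocked=[2]
Op 11: conn=30 S1=11 S2=-13 S3=76 blocked=[2]
Op 12: conn=17 S1=11 S2=-13 S3=63 blocked=[2]
Op 13: conn=40 S1=11 S2=-13 S3=63 blocked=[2]
Op 14: conn=30 S1=1 S2=-13 S3=63 blocked=[2]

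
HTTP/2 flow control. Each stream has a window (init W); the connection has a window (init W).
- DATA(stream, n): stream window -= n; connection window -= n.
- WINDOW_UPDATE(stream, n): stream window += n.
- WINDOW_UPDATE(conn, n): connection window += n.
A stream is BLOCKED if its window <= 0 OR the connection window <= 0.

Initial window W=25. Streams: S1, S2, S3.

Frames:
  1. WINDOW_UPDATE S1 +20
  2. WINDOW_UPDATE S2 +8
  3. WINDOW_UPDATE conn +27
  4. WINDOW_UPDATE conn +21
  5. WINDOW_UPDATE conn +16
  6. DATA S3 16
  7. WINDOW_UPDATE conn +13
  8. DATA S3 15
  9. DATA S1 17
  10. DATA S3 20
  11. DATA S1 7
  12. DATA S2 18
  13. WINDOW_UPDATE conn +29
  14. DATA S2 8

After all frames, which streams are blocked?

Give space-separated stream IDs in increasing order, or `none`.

Op 1: conn=25 S1=45 S2=25 S3=25 blocked=[]
Op 2: conn=25 S1=45 S2=33 S3=25 blocked=[]
Op 3: conn=52 S1=45 S2=33 S3=25 blocked=[]
Op 4: conn=73 S1=45 S2=33 S3=25 blocked=[]
Op 5: conn=89 S1=45 S2=33 S3=25 blocked=[]
Op 6: conn=73 S1=45 S2=33 S3=9 blocked=[]
Op 7: conn=86 S1=45 S2=33 S3=9 blocked=[]
Op 8: conn=71 S1=45 S2=33 S3=-6 blocked=[3]
Op 9: conn=54 S1=28 S2=33 S3=-6 blocked=[3]
Op 10: conn=34 S1=28 S2=33 S3=-26 blocked=[3]
Op 11: conn=27 S1=21 S2=33 S3=-26 blocked=[3]
Op 12: conn=9 S1=21 S2=15 S3=-26 blocked=[3]
Op 13: conn=38 S1=21 S2=15 S3=-26 blocked=[3]
Op 14: conn=30 S1=21 S2=7 S3=-26 blocked=[3]

Answer: S3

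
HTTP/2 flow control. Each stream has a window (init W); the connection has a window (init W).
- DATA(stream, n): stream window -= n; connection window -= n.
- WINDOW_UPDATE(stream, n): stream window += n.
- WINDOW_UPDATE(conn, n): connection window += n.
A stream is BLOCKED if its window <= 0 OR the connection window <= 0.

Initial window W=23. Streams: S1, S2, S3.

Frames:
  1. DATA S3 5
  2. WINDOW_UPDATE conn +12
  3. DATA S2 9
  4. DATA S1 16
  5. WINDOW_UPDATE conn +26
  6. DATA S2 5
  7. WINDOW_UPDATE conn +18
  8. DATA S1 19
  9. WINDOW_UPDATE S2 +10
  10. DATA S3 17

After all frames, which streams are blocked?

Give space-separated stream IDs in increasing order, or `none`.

Op 1: conn=18 S1=23 S2=23 S3=18 blocked=[]
Op 2: conn=30 S1=23 S2=23 S3=18 blocked=[]
Op 3: conn=21 S1=23 S2=14 S3=18 blocked=[]
Op 4: conn=5 S1=7 S2=14 S3=18 blocked=[]
Op 5: conn=31 S1=7 S2=14 S3=18 blocked=[]
Op 6: conn=26 S1=7 S2=9 S3=18 blocked=[]
Op 7: conn=44 S1=7 S2=9 S3=18 blocked=[]
Op 8: conn=25 S1=-12 S2=9 S3=18 blocked=[1]
Op 9: conn=25 S1=-12 S2=19 S3=18 blocked=[1]
Op 10: conn=8 S1=-12 S2=19 S3=1 blocked=[1]

Answer: S1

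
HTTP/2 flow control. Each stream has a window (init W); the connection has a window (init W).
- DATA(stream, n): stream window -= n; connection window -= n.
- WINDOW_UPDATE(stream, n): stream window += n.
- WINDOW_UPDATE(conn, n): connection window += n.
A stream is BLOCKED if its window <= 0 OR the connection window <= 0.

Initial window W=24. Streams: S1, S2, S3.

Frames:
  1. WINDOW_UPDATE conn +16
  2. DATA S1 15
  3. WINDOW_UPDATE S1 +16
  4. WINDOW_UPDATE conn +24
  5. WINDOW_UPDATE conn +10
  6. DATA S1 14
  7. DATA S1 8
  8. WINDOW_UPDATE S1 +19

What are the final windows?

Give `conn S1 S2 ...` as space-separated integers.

Op 1: conn=40 S1=24 S2=24 S3=24 blocked=[]
Op 2: conn=25 S1=9 S2=24 S3=24 blocked=[]
Op 3: conn=25 S1=25 S2=24 S3=24 blocked=[]
Op 4: conn=49 S1=25 S2=24 S3=24 blocked=[]
Op 5: conn=59 S1=25 S2=24 S3=24 blocked=[]
Op 6: conn=45 S1=11 S2=24 S3=24 blocked=[]
Op 7: conn=37 S1=3 S2=24 S3=24 blocked=[]
Op 8: conn=37 S1=22 S2=24 S3=24 blocked=[]

Answer: 37 22 24 24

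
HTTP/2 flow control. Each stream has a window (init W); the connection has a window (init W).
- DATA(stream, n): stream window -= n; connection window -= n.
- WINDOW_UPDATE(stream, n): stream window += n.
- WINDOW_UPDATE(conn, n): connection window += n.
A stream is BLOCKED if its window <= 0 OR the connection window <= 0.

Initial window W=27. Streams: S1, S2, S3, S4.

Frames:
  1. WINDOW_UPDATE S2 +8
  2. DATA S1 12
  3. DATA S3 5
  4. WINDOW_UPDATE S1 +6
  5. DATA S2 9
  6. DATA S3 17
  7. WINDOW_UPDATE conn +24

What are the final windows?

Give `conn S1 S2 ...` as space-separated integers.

Answer: 8 21 26 5 27

Derivation:
Op 1: conn=27 S1=27 S2=35 S3=27 S4=27 blocked=[]
Op 2: conn=15 S1=15 S2=35 S3=27 S4=27 blocked=[]
Op 3: conn=10 S1=15 S2=35 S3=22 S4=27 blocked=[]
Op 4: conn=10 S1=21 S2=35 S3=22 S4=27 blocked=[]
Op 5: conn=1 S1=21 S2=26 S3=22 S4=27 blocked=[]
Op 6: conn=-16 S1=21 S2=26 S3=5 S4=27 blocked=[1, 2, 3, 4]
Op 7: conn=8 S1=21 S2=26 S3=5 S4=27 blocked=[]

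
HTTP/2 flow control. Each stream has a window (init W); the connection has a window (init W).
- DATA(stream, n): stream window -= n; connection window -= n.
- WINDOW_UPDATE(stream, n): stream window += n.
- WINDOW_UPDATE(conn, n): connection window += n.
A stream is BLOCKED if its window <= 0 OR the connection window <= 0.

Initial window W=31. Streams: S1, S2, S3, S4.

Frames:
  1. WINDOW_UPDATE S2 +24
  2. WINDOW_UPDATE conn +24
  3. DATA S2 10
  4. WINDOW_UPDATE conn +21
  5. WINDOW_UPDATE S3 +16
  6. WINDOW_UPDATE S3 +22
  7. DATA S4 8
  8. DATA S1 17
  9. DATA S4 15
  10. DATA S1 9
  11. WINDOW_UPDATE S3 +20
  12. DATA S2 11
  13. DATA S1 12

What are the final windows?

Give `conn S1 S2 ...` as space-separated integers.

Answer: -6 -7 34 89 8

Derivation:
Op 1: conn=31 S1=31 S2=55 S3=31 S4=31 blocked=[]
Op 2: conn=55 S1=31 S2=55 S3=31 S4=31 blocked=[]
Op 3: conn=45 S1=31 S2=45 S3=31 S4=31 blocked=[]
Op 4: conn=66 S1=31 S2=45 S3=31 S4=31 blocked=[]
Op 5: conn=66 S1=31 S2=45 S3=47 S4=31 blocked=[]
Op 6: conn=66 S1=31 S2=45 S3=69 S4=31 blocked=[]
Op 7: conn=58 S1=31 S2=45 S3=69 S4=23 blocked=[]
Op 8: conn=41 S1=14 S2=45 S3=69 S4=23 blocked=[]
Op 9: conn=26 S1=14 S2=45 S3=69 S4=8 blocked=[]
Op 10: conn=17 S1=5 S2=45 S3=69 S4=8 blocked=[]
Op 11: conn=17 S1=5 S2=45 S3=89 S4=8 blocked=[]
Op 12: conn=6 S1=5 S2=34 S3=89 S4=8 blocked=[]
Op 13: conn=-6 S1=-7 S2=34 S3=89 S4=8 blocked=[1, 2, 3, 4]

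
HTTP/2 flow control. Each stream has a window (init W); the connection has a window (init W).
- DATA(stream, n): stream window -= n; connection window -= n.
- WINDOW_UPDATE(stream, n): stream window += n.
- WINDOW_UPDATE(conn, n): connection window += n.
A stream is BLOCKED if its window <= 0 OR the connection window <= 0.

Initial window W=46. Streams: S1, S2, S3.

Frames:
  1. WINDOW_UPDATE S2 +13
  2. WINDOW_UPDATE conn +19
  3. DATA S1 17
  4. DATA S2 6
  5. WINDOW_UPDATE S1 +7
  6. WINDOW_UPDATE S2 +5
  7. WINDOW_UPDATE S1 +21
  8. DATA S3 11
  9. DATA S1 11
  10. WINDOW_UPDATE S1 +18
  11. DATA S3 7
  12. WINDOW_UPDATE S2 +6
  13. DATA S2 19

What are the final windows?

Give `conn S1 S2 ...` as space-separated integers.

Op 1: conn=46 S1=46 S2=59 S3=46 blocked=[]
Op 2: conn=65 S1=46 S2=59 S3=46 blocked=[]
Op 3: conn=48 S1=29 S2=59 S3=46 blocked=[]
Op 4: conn=42 S1=29 S2=53 S3=46 blocked=[]
Op 5: conn=42 S1=36 S2=53 S3=46 blocked=[]
Op 6: conn=42 S1=36 S2=58 S3=46 blocked=[]
Op 7: conn=42 S1=57 S2=58 S3=46 blocked=[]
Op 8: conn=31 S1=57 S2=58 S3=35 blocked=[]
Op 9: conn=20 S1=46 S2=58 S3=35 blocked=[]
Op 10: conn=20 S1=64 S2=58 S3=35 blocked=[]
Op 11: conn=13 S1=64 S2=58 S3=28 blocked=[]
Op 12: conn=13 S1=64 S2=64 S3=28 blocked=[]
Op 13: conn=-6 S1=64 S2=45 S3=28 blocked=[1, 2, 3]

Answer: -6 64 45 28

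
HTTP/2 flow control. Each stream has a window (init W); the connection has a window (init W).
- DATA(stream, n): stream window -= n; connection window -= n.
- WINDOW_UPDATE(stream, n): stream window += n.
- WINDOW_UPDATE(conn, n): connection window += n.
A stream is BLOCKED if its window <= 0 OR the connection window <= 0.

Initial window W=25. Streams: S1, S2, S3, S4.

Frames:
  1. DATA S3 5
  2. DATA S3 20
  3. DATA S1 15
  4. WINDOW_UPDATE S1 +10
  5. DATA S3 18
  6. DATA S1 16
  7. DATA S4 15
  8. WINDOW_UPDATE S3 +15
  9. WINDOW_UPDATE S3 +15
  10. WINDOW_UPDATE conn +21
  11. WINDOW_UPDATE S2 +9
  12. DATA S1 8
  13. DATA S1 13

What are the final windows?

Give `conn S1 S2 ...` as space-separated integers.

Answer: -64 -17 34 12 10

Derivation:
Op 1: conn=20 S1=25 S2=25 S3=20 S4=25 blocked=[]
Op 2: conn=0 S1=25 S2=25 S3=0 S4=25 blocked=[1, 2, 3, 4]
Op 3: conn=-15 S1=10 S2=25 S3=0 S4=25 blocked=[1, 2, 3, 4]
Op 4: conn=-15 S1=20 S2=25 S3=0 S4=25 blocked=[1, 2, 3, 4]
Op 5: conn=-33 S1=20 S2=25 S3=-18 S4=25 blocked=[1, 2, 3, 4]
Op 6: conn=-49 S1=4 S2=25 S3=-18 S4=25 blocked=[1, 2, 3, 4]
Op 7: conn=-64 S1=4 S2=25 S3=-18 S4=10 blocked=[1, 2, 3, 4]
Op 8: conn=-64 S1=4 S2=25 S3=-3 S4=10 blocked=[1, 2, 3, 4]
Op 9: conn=-64 S1=4 S2=25 S3=12 S4=10 blocked=[1, 2, 3, 4]
Op 10: conn=-43 S1=4 S2=25 S3=12 S4=10 blocked=[1, 2, 3, 4]
Op 11: conn=-43 S1=4 S2=34 S3=12 S4=10 blocked=[1, 2, 3, 4]
Op 12: conn=-51 S1=-4 S2=34 S3=12 S4=10 blocked=[1, 2, 3, 4]
Op 13: conn=-64 S1=-17 S2=34 S3=12 S4=10 blocked=[1, 2, 3, 4]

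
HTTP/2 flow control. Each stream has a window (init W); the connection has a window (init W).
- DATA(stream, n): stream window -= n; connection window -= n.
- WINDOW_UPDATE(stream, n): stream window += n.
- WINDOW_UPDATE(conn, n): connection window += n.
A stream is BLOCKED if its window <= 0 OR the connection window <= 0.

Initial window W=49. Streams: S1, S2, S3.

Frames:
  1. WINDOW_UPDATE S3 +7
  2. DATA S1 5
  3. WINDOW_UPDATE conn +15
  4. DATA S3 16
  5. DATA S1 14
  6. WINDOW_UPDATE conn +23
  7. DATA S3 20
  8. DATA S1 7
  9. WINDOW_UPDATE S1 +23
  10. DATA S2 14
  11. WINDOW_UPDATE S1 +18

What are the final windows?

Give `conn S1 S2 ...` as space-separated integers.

Op 1: conn=49 S1=49 S2=49 S3=56 blocked=[]
Op 2: conn=44 S1=44 S2=49 S3=56 blocked=[]
Op 3: conn=59 S1=44 S2=49 S3=56 blocked=[]
Op 4: conn=43 S1=44 S2=49 S3=40 blocked=[]
Op 5: conn=29 S1=30 S2=49 S3=40 blocked=[]
Op 6: conn=52 S1=30 S2=49 S3=40 blocked=[]
Op 7: conn=32 S1=30 S2=49 S3=20 blocked=[]
Op 8: conn=25 S1=23 S2=49 S3=20 blocked=[]
Op 9: conn=25 S1=46 S2=49 S3=20 blocked=[]
Op 10: conn=11 S1=46 S2=35 S3=20 blocked=[]
Op 11: conn=11 S1=64 S2=35 S3=20 blocked=[]

Answer: 11 64 35 20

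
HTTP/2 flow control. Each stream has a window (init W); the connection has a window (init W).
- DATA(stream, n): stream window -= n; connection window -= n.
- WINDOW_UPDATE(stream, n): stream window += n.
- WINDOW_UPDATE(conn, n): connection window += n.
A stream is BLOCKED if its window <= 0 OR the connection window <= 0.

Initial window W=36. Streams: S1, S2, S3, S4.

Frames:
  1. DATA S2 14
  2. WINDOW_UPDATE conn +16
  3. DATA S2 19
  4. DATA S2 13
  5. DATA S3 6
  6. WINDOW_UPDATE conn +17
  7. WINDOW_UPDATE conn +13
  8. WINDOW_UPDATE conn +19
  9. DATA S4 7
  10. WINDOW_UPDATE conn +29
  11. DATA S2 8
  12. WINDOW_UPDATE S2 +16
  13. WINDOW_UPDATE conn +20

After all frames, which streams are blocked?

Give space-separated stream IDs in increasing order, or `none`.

Answer: S2

Derivation:
Op 1: conn=22 S1=36 S2=22 S3=36 S4=36 blocked=[]
Op 2: conn=38 S1=36 S2=22 S3=36 S4=36 blocked=[]
Op 3: conn=19 S1=36 S2=3 S3=36 S4=36 blocked=[]
Op 4: conn=6 S1=36 S2=-10 S3=36 S4=36 blocked=[2]
Op 5: conn=0 S1=36 S2=-10 S3=30 S4=36 blocked=[1, 2, 3, 4]
Op 6: conn=17 S1=36 S2=-10 S3=30 S4=36 blocked=[2]
Op 7: conn=30 S1=36 S2=-10 S3=30 S4=36 blocked=[2]
Op 8: conn=49 S1=36 S2=-10 S3=30 S4=36 blocked=[2]
Op 9: conn=42 S1=36 S2=-10 S3=30 S4=29 blocked=[2]
Op 10: conn=71 S1=36 S2=-10 S3=30 S4=29 blocked=[2]
Op 11: conn=63 S1=36 S2=-18 S3=30 S4=29 blocked=[2]
Op 12: conn=63 S1=36 S2=-2 S3=30 S4=29 blocked=[2]
Op 13: conn=83 S1=36 S2=-2 S3=30 S4=29 blocked=[2]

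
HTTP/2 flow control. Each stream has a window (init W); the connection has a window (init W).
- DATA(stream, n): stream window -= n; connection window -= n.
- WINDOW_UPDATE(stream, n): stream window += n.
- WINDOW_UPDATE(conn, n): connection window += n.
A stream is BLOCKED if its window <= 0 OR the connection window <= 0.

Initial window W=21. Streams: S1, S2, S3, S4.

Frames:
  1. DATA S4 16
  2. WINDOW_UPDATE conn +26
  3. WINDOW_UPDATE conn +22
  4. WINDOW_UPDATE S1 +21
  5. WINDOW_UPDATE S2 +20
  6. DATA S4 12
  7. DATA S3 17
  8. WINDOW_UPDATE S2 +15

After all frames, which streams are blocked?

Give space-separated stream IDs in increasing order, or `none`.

Op 1: conn=5 S1=21 S2=21 S3=21 S4=5 blocked=[]
Op 2: conn=31 S1=21 S2=21 S3=21 S4=5 blocked=[]
Op 3: conn=53 S1=21 S2=21 S3=21 S4=5 blocked=[]
Op 4: conn=53 S1=42 S2=21 S3=21 S4=5 blocked=[]
Op 5: conn=53 S1=42 S2=41 S3=21 S4=5 blocked=[]
Op 6: conn=41 S1=42 S2=41 S3=21 S4=-7 blocked=[4]
Op 7: conn=24 S1=42 S2=41 S3=4 S4=-7 blocked=[4]
Op 8: conn=24 S1=42 S2=56 S3=4 S4=-7 blocked=[4]

Answer: S4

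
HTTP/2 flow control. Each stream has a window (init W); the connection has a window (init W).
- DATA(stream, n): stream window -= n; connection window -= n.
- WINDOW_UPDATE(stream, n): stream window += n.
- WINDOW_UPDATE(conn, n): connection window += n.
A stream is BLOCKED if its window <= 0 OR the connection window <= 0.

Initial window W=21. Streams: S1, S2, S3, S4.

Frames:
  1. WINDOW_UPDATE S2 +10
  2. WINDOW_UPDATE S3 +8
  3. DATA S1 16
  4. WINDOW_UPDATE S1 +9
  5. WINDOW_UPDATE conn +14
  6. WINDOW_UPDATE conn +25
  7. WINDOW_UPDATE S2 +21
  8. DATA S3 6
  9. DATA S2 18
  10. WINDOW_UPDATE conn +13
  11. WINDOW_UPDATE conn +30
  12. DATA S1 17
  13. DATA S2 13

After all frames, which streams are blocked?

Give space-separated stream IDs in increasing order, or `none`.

Op 1: conn=21 S1=21 S2=31 S3=21 S4=21 blocked=[]
Op 2: conn=21 S1=21 S2=31 S3=29 S4=21 blocked=[]
Op 3: conn=5 S1=5 S2=31 S3=29 S4=21 blocked=[]
Op 4: conn=5 S1=14 S2=31 S3=29 S4=21 blocked=[]
Op 5: conn=19 S1=14 S2=31 S3=29 S4=21 blocked=[]
Op 6: conn=44 S1=14 S2=31 S3=29 S4=21 blocked=[]
Op 7: conn=44 S1=14 S2=52 S3=29 S4=21 blocked=[]
Op 8: conn=38 S1=14 S2=52 S3=23 S4=21 blocked=[]
Op 9: conn=20 S1=14 S2=34 S3=23 S4=21 blocked=[]
Op 10: conn=33 S1=14 S2=34 S3=23 S4=21 blocked=[]
Op 11: conn=63 S1=14 S2=34 S3=23 S4=21 blocked=[]
Op 12: conn=46 S1=-3 S2=34 S3=23 S4=21 blocked=[1]
Op 13: conn=33 S1=-3 S2=21 S3=23 S4=21 blocked=[1]

Answer: S1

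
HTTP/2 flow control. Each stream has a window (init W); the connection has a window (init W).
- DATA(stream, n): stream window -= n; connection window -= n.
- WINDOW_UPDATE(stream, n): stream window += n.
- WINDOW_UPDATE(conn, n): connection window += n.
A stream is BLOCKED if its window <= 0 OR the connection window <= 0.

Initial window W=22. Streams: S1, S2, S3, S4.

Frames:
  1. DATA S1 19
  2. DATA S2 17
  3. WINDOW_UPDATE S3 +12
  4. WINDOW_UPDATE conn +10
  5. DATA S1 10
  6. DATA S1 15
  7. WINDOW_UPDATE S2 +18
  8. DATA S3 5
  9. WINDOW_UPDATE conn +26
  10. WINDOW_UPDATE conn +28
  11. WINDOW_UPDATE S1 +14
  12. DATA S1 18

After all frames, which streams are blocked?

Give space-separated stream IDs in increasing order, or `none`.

Answer: S1

Derivation:
Op 1: conn=3 S1=3 S2=22 S3=22 S4=22 blocked=[]
Op 2: conn=-14 S1=3 S2=5 S3=22 S4=22 blocked=[1, 2, 3, 4]
Op 3: conn=-14 S1=3 S2=5 S3=34 S4=22 blocked=[1, 2, 3, 4]
Op 4: conn=-4 S1=3 S2=5 S3=34 S4=22 blocked=[1, 2, 3, 4]
Op 5: conn=-14 S1=-7 S2=5 S3=34 S4=22 blocked=[1, 2, 3, 4]
Op 6: conn=-29 S1=-22 S2=5 S3=34 S4=22 blocked=[1, 2, 3, 4]
Op 7: conn=-29 S1=-22 S2=23 S3=34 S4=22 blocked=[1, 2, 3, 4]
Op 8: conn=-34 S1=-22 S2=23 S3=29 S4=22 blocked=[1, 2, 3, 4]
Op 9: conn=-8 S1=-22 S2=23 S3=29 S4=22 blocked=[1, 2, 3, 4]
Op 10: conn=20 S1=-22 S2=23 S3=29 S4=22 blocked=[1]
Op 11: conn=20 S1=-8 S2=23 S3=29 S4=22 blocked=[1]
Op 12: conn=2 S1=-26 S2=23 S3=29 S4=22 blocked=[1]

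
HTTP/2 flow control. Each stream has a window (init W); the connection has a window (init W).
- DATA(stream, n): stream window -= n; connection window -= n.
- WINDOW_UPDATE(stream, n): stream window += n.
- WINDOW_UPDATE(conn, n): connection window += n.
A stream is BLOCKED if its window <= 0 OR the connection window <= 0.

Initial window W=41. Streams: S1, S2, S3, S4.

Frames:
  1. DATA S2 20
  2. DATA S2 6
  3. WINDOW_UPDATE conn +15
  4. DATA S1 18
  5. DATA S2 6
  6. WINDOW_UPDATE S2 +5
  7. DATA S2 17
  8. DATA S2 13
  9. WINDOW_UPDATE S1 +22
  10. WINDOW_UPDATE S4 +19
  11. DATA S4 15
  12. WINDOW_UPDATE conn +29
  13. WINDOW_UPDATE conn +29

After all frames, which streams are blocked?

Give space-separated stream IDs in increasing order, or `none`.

Op 1: conn=21 S1=41 S2=21 S3=41 S4=41 blocked=[]
Op 2: conn=15 S1=41 S2=15 S3=41 S4=41 blocked=[]
Op 3: conn=30 S1=41 S2=15 S3=41 S4=41 blocked=[]
Op 4: conn=12 S1=23 S2=15 S3=41 S4=41 blocked=[]
Op 5: conn=6 S1=23 S2=9 S3=41 S4=41 blocked=[]
Op 6: conn=6 S1=23 S2=14 S3=41 S4=41 blocked=[]
Op 7: conn=-11 S1=23 S2=-3 S3=41 S4=41 blocked=[1, 2, 3, 4]
Op 8: conn=-24 S1=23 S2=-16 S3=41 S4=41 blocked=[1, 2, 3, 4]
Op 9: conn=-24 S1=45 S2=-16 S3=41 S4=41 blocked=[1, 2, 3, 4]
Op 10: conn=-24 S1=45 S2=-16 S3=41 S4=60 blocked=[1, 2, 3, 4]
Op 11: conn=-39 S1=45 S2=-16 S3=41 S4=45 blocked=[1, 2, 3, 4]
Op 12: conn=-10 S1=45 S2=-16 S3=41 S4=45 blocked=[1, 2, 3, 4]
Op 13: conn=19 S1=45 S2=-16 S3=41 S4=45 blocked=[2]

Answer: S2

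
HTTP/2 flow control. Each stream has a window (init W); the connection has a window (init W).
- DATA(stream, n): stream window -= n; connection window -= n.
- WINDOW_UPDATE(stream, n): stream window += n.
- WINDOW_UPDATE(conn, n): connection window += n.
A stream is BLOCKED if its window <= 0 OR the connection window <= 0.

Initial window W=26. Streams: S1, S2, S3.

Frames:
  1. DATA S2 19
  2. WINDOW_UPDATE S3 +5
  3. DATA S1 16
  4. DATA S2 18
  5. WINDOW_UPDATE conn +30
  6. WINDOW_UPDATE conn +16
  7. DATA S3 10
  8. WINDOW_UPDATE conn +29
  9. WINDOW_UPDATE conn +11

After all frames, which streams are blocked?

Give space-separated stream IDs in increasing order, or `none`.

Answer: S2

Derivation:
Op 1: conn=7 S1=26 S2=7 S3=26 blocked=[]
Op 2: conn=7 S1=26 S2=7 S3=31 blocked=[]
Op 3: conn=-9 S1=10 S2=7 S3=31 blocked=[1, 2, 3]
Op 4: conn=-27 S1=10 S2=-11 S3=31 blocked=[1, 2, 3]
Op 5: conn=3 S1=10 S2=-11 S3=31 blocked=[2]
Op 6: conn=19 S1=10 S2=-11 S3=31 blocked=[2]
Op 7: conn=9 S1=10 S2=-11 S3=21 blocked=[2]
Op 8: conn=38 S1=10 S2=-11 S3=21 blocked=[2]
Op 9: conn=49 S1=10 S2=-11 S3=21 blocked=[2]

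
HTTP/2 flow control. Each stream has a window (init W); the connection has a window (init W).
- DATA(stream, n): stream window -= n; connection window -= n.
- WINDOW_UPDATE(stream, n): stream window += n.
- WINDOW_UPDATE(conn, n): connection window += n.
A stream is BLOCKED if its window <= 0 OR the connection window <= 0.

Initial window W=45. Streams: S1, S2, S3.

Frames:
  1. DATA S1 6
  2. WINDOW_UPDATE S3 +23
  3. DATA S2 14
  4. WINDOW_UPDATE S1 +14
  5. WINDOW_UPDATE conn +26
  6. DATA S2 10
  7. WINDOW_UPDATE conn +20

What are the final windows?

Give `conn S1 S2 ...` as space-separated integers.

Op 1: conn=39 S1=39 S2=45 S3=45 blocked=[]
Op 2: conn=39 S1=39 S2=45 S3=68 blocked=[]
Op 3: conn=25 S1=39 S2=31 S3=68 blocked=[]
Op 4: conn=25 S1=53 S2=31 S3=68 blocked=[]
Op 5: conn=51 S1=53 S2=31 S3=68 blocked=[]
Op 6: conn=41 S1=53 S2=21 S3=68 blocked=[]
Op 7: conn=61 S1=53 S2=21 S3=68 blocked=[]

Answer: 61 53 21 68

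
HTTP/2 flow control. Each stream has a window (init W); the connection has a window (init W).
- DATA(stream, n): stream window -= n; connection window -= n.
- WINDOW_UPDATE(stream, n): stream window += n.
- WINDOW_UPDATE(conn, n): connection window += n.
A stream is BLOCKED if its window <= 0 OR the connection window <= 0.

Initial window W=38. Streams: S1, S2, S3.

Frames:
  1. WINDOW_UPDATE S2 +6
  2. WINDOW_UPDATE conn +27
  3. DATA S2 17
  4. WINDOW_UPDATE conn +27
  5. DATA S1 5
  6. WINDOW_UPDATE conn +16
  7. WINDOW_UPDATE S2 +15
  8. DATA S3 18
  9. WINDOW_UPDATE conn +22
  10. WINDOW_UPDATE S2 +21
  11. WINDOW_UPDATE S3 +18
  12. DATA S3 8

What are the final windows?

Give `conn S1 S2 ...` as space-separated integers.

Answer: 82 33 63 30

Derivation:
Op 1: conn=38 S1=38 S2=44 S3=38 blocked=[]
Op 2: conn=65 S1=38 S2=44 S3=38 blocked=[]
Op 3: conn=48 S1=38 S2=27 S3=38 blocked=[]
Op 4: conn=75 S1=38 S2=27 S3=38 blocked=[]
Op 5: conn=70 S1=33 S2=27 S3=38 blocked=[]
Op 6: conn=86 S1=33 S2=27 S3=38 blocked=[]
Op 7: conn=86 S1=33 S2=42 S3=38 blocked=[]
Op 8: conn=68 S1=33 S2=42 S3=20 blocked=[]
Op 9: conn=90 S1=33 S2=42 S3=20 blocked=[]
Op 10: conn=90 S1=33 S2=63 S3=20 blocked=[]
Op 11: conn=90 S1=33 S2=63 S3=38 blocked=[]
Op 12: conn=82 S1=33 S2=63 S3=30 blocked=[]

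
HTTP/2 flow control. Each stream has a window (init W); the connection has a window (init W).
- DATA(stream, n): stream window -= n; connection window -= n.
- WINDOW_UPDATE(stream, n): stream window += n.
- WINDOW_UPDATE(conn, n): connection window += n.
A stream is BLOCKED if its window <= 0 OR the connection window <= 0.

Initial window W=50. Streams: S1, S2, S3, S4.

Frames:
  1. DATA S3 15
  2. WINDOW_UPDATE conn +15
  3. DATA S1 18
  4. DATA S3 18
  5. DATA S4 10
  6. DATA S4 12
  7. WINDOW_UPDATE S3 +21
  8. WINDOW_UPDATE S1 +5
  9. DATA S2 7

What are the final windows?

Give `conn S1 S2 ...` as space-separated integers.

Op 1: conn=35 S1=50 S2=50 S3=35 S4=50 blocked=[]
Op 2: conn=50 S1=50 S2=50 S3=35 S4=50 blocked=[]
Op 3: conn=32 S1=32 S2=50 S3=35 S4=50 blocked=[]
Op 4: conn=14 S1=32 S2=50 S3=17 S4=50 blocked=[]
Op 5: conn=4 S1=32 S2=50 S3=17 S4=40 blocked=[]
Op 6: conn=-8 S1=32 S2=50 S3=17 S4=28 blocked=[1, 2, 3, 4]
Op 7: conn=-8 S1=32 S2=50 S3=38 S4=28 blocked=[1, 2, 3, 4]
Op 8: conn=-8 S1=37 S2=50 S3=38 S4=28 blocked=[1, 2, 3, 4]
Op 9: conn=-15 S1=37 S2=43 S3=38 S4=28 blocked=[1, 2, 3, 4]

Answer: -15 37 43 38 28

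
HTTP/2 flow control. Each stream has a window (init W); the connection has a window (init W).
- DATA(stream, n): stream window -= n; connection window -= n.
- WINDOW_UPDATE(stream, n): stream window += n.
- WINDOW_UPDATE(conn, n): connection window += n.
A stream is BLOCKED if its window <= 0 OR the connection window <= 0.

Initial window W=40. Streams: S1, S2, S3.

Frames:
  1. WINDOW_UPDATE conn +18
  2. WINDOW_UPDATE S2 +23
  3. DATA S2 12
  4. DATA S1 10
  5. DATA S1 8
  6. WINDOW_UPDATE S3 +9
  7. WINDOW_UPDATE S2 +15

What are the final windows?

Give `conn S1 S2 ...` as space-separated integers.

Answer: 28 22 66 49

Derivation:
Op 1: conn=58 S1=40 S2=40 S3=40 blocked=[]
Op 2: conn=58 S1=40 S2=63 S3=40 blocked=[]
Op 3: conn=46 S1=40 S2=51 S3=40 blocked=[]
Op 4: conn=36 S1=30 S2=51 S3=40 blocked=[]
Op 5: conn=28 S1=22 S2=51 S3=40 blocked=[]
Op 6: conn=28 S1=22 S2=51 S3=49 blocked=[]
Op 7: conn=28 S1=22 S2=66 S3=49 blocked=[]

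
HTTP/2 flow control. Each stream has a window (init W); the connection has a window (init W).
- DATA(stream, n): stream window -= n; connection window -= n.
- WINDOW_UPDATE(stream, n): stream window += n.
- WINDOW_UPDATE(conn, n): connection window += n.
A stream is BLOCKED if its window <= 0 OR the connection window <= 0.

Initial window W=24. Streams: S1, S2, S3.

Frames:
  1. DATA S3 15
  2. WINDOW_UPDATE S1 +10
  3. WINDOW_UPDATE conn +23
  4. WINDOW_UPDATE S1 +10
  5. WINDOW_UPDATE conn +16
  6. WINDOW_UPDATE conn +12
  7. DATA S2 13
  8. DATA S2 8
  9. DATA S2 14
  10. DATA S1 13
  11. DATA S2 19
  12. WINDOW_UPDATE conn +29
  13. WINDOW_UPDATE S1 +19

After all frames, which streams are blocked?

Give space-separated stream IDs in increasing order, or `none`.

Answer: S2

Derivation:
Op 1: conn=9 S1=24 S2=24 S3=9 blocked=[]
Op 2: conn=9 S1=34 S2=24 S3=9 blocked=[]
Op 3: conn=32 S1=34 S2=24 S3=9 blocked=[]
Op 4: conn=32 S1=44 S2=24 S3=9 blocked=[]
Op 5: conn=48 S1=44 S2=24 S3=9 blocked=[]
Op 6: conn=60 S1=44 S2=24 S3=9 blocked=[]
Op 7: conn=47 S1=44 S2=11 S3=9 blocked=[]
Op 8: conn=39 S1=44 S2=3 S3=9 blocked=[]
Op 9: conn=25 S1=44 S2=-11 S3=9 blocked=[2]
Op 10: conn=12 S1=31 S2=-11 S3=9 blocked=[2]
Op 11: conn=-7 S1=31 S2=-30 S3=9 blocked=[1, 2, 3]
Op 12: conn=22 S1=31 S2=-30 S3=9 blocked=[2]
Op 13: conn=22 S1=50 S2=-30 S3=9 blocked=[2]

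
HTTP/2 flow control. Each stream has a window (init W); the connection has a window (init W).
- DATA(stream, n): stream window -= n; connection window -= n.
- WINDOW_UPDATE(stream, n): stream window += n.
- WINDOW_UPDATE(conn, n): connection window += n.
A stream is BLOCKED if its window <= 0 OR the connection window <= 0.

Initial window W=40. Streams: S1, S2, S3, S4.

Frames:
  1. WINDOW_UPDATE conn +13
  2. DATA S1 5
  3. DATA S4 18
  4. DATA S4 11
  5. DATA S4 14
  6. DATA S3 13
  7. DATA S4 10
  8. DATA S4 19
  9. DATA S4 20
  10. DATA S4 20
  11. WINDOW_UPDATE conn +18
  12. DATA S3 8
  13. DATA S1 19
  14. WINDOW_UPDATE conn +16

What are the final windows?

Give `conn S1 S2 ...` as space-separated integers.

Answer: -70 16 40 19 -72

Derivation:
Op 1: conn=53 S1=40 S2=40 S3=40 S4=40 blocked=[]
Op 2: conn=48 S1=35 S2=40 S3=40 S4=40 blocked=[]
Op 3: conn=30 S1=35 S2=40 S3=40 S4=22 blocked=[]
Op 4: conn=19 S1=35 S2=40 S3=40 S4=11 blocked=[]
Op 5: conn=5 S1=35 S2=40 S3=40 S4=-3 blocked=[4]
Op 6: conn=-8 S1=35 S2=40 S3=27 S4=-3 blocked=[1, 2, 3, 4]
Op 7: conn=-18 S1=35 S2=40 S3=27 S4=-13 blocked=[1, 2, 3, 4]
Op 8: conn=-37 S1=35 S2=40 S3=27 S4=-32 blocked=[1, 2, 3, 4]
Op 9: conn=-57 S1=35 S2=40 S3=27 S4=-52 blocked=[1, 2, 3, 4]
Op 10: conn=-77 S1=35 S2=40 S3=27 S4=-72 blocked=[1, 2, 3, 4]
Op 11: conn=-59 S1=35 S2=40 S3=27 S4=-72 blocked=[1, 2, 3, 4]
Op 12: conn=-67 S1=35 S2=40 S3=19 S4=-72 blocked=[1, 2, 3, 4]
Op 13: conn=-86 S1=16 S2=40 S3=19 S4=-72 blocked=[1, 2, 3, 4]
Op 14: conn=-70 S1=16 S2=40 S3=19 S4=-72 blocked=[1, 2, 3, 4]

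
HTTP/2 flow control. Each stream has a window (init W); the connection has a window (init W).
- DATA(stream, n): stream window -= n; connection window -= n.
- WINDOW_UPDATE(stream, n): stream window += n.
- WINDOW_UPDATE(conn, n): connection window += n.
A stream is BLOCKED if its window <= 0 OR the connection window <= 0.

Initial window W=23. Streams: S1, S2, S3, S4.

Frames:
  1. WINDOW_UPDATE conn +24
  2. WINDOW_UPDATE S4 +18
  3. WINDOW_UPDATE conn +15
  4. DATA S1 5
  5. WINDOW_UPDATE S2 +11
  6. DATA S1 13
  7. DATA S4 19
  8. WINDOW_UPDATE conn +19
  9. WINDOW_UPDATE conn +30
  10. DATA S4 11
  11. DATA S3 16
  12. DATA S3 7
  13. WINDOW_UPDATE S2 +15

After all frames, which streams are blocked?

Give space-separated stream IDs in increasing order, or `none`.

Op 1: conn=47 S1=23 S2=23 S3=23 S4=23 blocked=[]
Op 2: conn=47 S1=23 S2=23 S3=23 S4=41 blocked=[]
Op 3: conn=62 S1=23 S2=23 S3=23 S4=41 blocked=[]
Op 4: conn=57 S1=18 S2=23 S3=23 S4=41 blocked=[]
Op 5: conn=57 S1=18 S2=34 S3=23 S4=41 blocked=[]
Op 6: conn=44 S1=5 S2=34 S3=23 S4=41 blocked=[]
Op 7: conn=25 S1=5 S2=34 S3=23 S4=22 blocked=[]
Op 8: conn=44 S1=5 S2=34 S3=23 S4=22 blocked=[]
Op 9: conn=74 S1=5 S2=34 S3=23 S4=22 blocked=[]
Op 10: conn=63 S1=5 S2=34 S3=23 S4=11 blocked=[]
Op 11: conn=47 S1=5 S2=34 S3=7 S4=11 blocked=[]
Op 12: conn=40 S1=5 S2=34 S3=0 S4=11 blocked=[3]
Op 13: conn=40 S1=5 S2=49 S3=0 S4=11 blocked=[3]

Answer: S3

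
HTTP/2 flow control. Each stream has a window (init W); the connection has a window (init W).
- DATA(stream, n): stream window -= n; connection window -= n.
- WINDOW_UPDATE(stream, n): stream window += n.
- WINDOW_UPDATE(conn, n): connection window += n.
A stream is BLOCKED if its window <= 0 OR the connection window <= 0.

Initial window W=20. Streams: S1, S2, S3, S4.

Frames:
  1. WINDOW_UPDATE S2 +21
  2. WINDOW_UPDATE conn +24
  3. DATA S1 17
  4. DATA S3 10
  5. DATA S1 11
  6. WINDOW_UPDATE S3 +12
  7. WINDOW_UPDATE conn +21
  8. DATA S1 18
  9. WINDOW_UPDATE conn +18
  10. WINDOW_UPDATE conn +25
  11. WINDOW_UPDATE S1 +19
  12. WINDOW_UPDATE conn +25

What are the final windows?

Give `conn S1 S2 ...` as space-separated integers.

Op 1: conn=20 S1=20 S2=41 S3=20 S4=20 blocked=[]
Op 2: conn=44 S1=20 S2=41 S3=20 S4=20 blocked=[]
Op 3: conn=27 S1=3 S2=41 S3=20 S4=20 blocked=[]
Op 4: conn=17 S1=3 S2=41 S3=10 S4=20 blocked=[]
Op 5: conn=6 S1=-8 S2=41 S3=10 S4=20 blocked=[1]
Op 6: conn=6 S1=-8 S2=41 S3=22 S4=20 blocked=[1]
Op 7: conn=27 S1=-8 S2=41 S3=22 S4=20 blocked=[1]
Op 8: conn=9 S1=-26 S2=41 S3=22 S4=20 blocked=[1]
Op 9: conn=27 S1=-26 S2=41 S3=22 S4=20 blocked=[1]
Op 10: conn=52 S1=-26 S2=41 S3=22 S4=20 blocked=[1]
Op 11: conn=52 S1=-7 S2=41 S3=22 S4=20 blocked=[1]
Op 12: conn=77 S1=-7 S2=41 S3=22 S4=20 blocked=[1]

Answer: 77 -7 41 22 20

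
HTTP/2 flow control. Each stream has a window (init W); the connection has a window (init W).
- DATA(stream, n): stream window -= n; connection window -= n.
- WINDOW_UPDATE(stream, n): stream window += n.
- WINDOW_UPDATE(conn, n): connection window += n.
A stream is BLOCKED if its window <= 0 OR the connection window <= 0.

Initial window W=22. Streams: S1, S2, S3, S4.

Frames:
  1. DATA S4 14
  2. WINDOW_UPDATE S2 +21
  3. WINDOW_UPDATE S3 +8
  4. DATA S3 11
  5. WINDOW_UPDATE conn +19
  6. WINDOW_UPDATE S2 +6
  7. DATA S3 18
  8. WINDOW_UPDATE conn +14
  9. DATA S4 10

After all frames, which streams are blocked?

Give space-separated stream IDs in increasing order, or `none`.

Op 1: conn=8 S1=22 S2=22 S3=22 S4=8 blocked=[]
Op 2: conn=8 S1=22 S2=43 S3=22 S4=8 blocked=[]
Op 3: conn=8 S1=22 S2=43 S3=30 S4=8 blocked=[]
Op 4: conn=-3 S1=22 S2=43 S3=19 S4=8 blocked=[1, 2, 3, 4]
Op 5: conn=16 S1=22 S2=43 S3=19 S4=8 blocked=[]
Op 6: conn=16 S1=22 S2=49 S3=19 S4=8 blocked=[]
Op 7: conn=-2 S1=22 S2=49 S3=1 S4=8 blocked=[1, 2, 3, 4]
Op 8: conn=12 S1=22 S2=49 S3=1 S4=8 blocked=[]
Op 9: conn=2 S1=22 S2=49 S3=1 S4=-2 blocked=[4]

Answer: S4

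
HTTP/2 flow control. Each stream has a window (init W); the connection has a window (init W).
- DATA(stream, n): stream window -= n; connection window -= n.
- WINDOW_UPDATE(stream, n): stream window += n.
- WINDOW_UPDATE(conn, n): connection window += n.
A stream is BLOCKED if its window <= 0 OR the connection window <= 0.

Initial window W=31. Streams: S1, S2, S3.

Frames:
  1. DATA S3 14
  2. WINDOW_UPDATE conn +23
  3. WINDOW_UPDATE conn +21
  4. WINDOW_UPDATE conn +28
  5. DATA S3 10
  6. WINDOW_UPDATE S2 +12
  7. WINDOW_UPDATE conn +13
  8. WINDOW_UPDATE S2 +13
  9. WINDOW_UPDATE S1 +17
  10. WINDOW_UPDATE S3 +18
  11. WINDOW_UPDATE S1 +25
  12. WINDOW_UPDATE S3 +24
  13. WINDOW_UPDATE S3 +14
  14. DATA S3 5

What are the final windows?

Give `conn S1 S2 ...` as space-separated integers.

Answer: 87 73 56 58

Derivation:
Op 1: conn=17 S1=31 S2=31 S3=17 blocked=[]
Op 2: conn=40 S1=31 S2=31 S3=17 blocked=[]
Op 3: conn=61 S1=31 S2=31 S3=17 blocked=[]
Op 4: conn=89 S1=31 S2=31 S3=17 blocked=[]
Op 5: conn=79 S1=31 S2=31 S3=7 blocked=[]
Op 6: conn=79 S1=31 S2=43 S3=7 blocked=[]
Op 7: conn=92 S1=31 S2=43 S3=7 blocked=[]
Op 8: conn=92 S1=31 S2=56 S3=7 blocked=[]
Op 9: conn=92 S1=48 S2=56 S3=7 blocked=[]
Op 10: conn=92 S1=48 S2=56 S3=25 blocked=[]
Op 11: conn=92 S1=73 S2=56 S3=25 blocked=[]
Op 12: conn=92 S1=73 S2=56 S3=49 blocked=[]
Op 13: conn=92 S1=73 S2=56 S3=63 blocked=[]
Op 14: conn=87 S1=73 S2=56 S3=58 blocked=[]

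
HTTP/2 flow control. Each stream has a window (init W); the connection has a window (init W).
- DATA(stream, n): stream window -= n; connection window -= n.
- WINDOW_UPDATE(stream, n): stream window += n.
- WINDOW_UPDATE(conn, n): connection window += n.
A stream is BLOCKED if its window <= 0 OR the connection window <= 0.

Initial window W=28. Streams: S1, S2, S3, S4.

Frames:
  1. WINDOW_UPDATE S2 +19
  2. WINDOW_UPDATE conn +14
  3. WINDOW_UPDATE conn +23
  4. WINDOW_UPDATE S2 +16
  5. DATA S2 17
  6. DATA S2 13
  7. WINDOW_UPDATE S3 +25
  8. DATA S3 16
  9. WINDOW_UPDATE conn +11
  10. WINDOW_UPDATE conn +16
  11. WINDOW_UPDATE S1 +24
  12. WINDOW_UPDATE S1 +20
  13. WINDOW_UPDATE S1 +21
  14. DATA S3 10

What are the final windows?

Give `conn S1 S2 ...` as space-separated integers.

Op 1: conn=28 S1=28 S2=47 S3=28 S4=28 blocked=[]
Op 2: conn=42 S1=28 S2=47 S3=28 S4=28 blocked=[]
Op 3: conn=65 S1=28 S2=47 S3=28 S4=28 blocked=[]
Op 4: conn=65 S1=28 S2=63 S3=28 S4=28 blocked=[]
Op 5: conn=48 S1=28 S2=46 S3=28 S4=28 blocked=[]
Op 6: conn=35 S1=28 S2=33 S3=28 S4=28 blocked=[]
Op 7: conn=35 S1=28 S2=33 S3=53 S4=28 blocked=[]
Op 8: conn=19 S1=28 S2=33 S3=37 S4=28 blocked=[]
Op 9: conn=30 S1=28 S2=33 S3=37 S4=28 blocked=[]
Op 10: conn=46 S1=28 S2=33 S3=37 S4=28 blocked=[]
Op 11: conn=46 S1=52 S2=33 S3=37 S4=28 blocked=[]
Op 12: conn=46 S1=72 S2=33 S3=37 S4=28 blocked=[]
Op 13: conn=46 S1=93 S2=33 S3=37 S4=28 blocked=[]
Op 14: conn=36 S1=93 S2=33 S3=27 S4=28 blocked=[]

Answer: 36 93 33 27 28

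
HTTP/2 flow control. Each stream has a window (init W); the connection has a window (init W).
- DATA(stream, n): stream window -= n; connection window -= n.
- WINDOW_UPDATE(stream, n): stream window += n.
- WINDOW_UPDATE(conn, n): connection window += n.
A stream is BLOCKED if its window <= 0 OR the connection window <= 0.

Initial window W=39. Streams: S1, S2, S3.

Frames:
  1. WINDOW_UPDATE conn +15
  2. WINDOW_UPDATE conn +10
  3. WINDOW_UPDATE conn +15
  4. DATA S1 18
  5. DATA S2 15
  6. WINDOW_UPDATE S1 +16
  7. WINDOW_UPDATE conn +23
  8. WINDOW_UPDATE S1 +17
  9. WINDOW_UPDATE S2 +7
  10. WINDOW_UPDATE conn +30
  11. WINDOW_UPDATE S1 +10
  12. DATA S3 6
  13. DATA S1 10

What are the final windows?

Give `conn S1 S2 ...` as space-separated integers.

Op 1: conn=54 S1=39 S2=39 S3=39 blocked=[]
Op 2: conn=64 S1=39 S2=39 S3=39 blocked=[]
Op 3: conn=79 S1=39 S2=39 S3=39 blocked=[]
Op 4: conn=61 S1=21 S2=39 S3=39 blocked=[]
Op 5: conn=46 S1=21 S2=24 S3=39 blocked=[]
Op 6: conn=46 S1=37 S2=24 S3=39 blocked=[]
Op 7: conn=69 S1=37 S2=24 S3=39 blocked=[]
Op 8: conn=69 S1=54 S2=24 S3=39 blocked=[]
Op 9: conn=69 S1=54 S2=31 S3=39 blocked=[]
Op 10: conn=99 S1=54 S2=31 S3=39 blocked=[]
Op 11: conn=99 S1=64 S2=31 S3=39 blocked=[]
Op 12: conn=93 S1=64 S2=31 S3=33 blocked=[]
Op 13: conn=83 S1=54 S2=31 S3=33 blocked=[]

Answer: 83 54 31 33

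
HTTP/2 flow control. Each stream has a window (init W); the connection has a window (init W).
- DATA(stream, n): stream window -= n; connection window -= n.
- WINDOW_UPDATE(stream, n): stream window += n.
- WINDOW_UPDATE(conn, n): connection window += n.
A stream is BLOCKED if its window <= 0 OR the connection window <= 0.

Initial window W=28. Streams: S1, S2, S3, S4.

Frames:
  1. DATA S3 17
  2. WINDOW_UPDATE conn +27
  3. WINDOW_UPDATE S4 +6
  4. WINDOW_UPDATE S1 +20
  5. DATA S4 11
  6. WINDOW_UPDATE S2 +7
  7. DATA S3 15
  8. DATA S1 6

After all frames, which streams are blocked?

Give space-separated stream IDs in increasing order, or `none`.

Answer: S3

Derivation:
Op 1: conn=11 S1=28 S2=28 S3=11 S4=28 blocked=[]
Op 2: conn=38 S1=28 S2=28 S3=11 S4=28 blocked=[]
Op 3: conn=38 S1=28 S2=28 S3=11 S4=34 blocked=[]
Op 4: conn=38 S1=48 S2=28 S3=11 S4=34 blocked=[]
Op 5: conn=27 S1=48 S2=28 S3=11 S4=23 blocked=[]
Op 6: conn=27 S1=48 S2=35 S3=11 S4=23 blocked=[]
Op 7: conn=12 S1=48 S2=35 S3=-4 S4=23 blocked=[3]
Op 8: conn=6 S1=42 S2=35 S3=-4 S4=23 blocked=[3]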